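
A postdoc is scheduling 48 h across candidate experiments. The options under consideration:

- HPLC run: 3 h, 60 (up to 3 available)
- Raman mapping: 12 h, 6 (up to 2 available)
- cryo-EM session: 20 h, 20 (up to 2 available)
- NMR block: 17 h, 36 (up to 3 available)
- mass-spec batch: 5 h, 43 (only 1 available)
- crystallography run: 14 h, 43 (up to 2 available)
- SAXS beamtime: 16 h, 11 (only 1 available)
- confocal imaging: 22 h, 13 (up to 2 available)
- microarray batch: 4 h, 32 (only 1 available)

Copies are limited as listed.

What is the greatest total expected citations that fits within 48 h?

By expected citations per h: HPLC run 20.00, mass-spec batch 8.60, microarray batch 8.00 lead.
3×HPLC run + mass-spec batch + 2×crystallography run + microarray batch uses 46 of the 48 h and totals 341.
Every other selection either busts 48 h or exceeds an availability limit or fails to beat 341.

341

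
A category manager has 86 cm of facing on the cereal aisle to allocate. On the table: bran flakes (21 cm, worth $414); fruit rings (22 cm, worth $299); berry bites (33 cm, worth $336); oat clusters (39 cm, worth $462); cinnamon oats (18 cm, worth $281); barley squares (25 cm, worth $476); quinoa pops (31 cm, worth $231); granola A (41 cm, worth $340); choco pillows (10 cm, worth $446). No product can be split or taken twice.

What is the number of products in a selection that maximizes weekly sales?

4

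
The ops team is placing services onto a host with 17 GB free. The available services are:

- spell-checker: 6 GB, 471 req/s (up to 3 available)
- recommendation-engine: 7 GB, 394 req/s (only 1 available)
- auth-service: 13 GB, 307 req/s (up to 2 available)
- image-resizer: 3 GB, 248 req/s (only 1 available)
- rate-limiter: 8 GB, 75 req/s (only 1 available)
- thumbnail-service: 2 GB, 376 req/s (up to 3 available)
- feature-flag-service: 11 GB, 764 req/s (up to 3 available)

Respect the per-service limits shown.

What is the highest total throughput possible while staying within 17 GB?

The ratio heuristic lands on spell-checker + image-resizer + 3×thumbnail-service (1847) but leaves 2 GB idle.
The 9 GB tied up in spell-checker and image-resizer is better spent on feature-flag-service — total rises to 1892 (17 GB).
Nothing else within 17 GB beats 1892.

1892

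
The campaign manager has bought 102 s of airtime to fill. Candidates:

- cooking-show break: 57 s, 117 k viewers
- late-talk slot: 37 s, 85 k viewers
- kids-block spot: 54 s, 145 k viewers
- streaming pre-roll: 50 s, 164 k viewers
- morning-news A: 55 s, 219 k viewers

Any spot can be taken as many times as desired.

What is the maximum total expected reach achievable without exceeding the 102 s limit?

Taking the top-ratio spots first gives late-talk slot + morning-news A for 304 (92 s).
Dropping late-talk slot and morning-news A frees 92 s; slotting in 2×streaming pre-roll (100 s) lifts the total to 328 at 100 s.

328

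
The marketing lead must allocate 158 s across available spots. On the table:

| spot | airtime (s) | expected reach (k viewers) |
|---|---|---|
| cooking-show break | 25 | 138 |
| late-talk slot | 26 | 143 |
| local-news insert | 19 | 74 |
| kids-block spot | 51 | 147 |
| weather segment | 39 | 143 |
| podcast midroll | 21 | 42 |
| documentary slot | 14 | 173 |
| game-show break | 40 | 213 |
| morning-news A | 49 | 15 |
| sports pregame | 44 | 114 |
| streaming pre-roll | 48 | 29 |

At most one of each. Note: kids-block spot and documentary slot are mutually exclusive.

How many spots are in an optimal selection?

5

Optimal total is 810.
One optimal bundle: cooking-show break + late-talk slot + weather segment + documentary slot + game-show break (144 s).
All optima have 5 spots.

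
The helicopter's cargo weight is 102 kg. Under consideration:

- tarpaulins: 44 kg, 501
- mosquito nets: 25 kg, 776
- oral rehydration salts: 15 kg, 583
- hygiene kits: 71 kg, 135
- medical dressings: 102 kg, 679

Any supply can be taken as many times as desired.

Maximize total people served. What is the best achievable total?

3691

Greedy by ratio would take 6×oral rehydration salts: 90 kg used, total 3498.
Dropping oral rehydration salts frees 15 kg; slotting in mosquito nets (25 kg) lifts the total to 3691 at 100 kg.
That's the maximum — no swap from here does better than 3691.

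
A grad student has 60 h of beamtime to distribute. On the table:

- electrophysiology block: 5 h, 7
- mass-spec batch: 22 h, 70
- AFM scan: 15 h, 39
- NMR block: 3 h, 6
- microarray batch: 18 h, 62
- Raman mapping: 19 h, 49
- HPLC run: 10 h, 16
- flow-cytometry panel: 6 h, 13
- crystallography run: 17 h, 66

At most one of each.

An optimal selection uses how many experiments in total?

4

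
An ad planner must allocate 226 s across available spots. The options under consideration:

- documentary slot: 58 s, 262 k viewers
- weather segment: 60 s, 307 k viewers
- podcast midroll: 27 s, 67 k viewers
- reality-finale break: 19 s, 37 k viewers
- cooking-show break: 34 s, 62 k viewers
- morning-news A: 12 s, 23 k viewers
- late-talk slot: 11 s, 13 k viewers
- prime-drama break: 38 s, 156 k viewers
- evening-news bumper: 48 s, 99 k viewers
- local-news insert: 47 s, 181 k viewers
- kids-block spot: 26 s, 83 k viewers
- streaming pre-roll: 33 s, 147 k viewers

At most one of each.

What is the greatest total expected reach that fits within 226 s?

By expected reach per s: weather segment 5.12, documentary slot 4.52, streaming pre-roll 4.45 lead.
Greedy by ratio would take documentary slot + weather segment + late-talk slot + prime-drama break + kids-block spot + streaming pre-roll: 226 s used, total 968.
Replace late-talk slot and prime-drama break with local-news insert: the trade gains 12 net, giving 980 at 224 s.

980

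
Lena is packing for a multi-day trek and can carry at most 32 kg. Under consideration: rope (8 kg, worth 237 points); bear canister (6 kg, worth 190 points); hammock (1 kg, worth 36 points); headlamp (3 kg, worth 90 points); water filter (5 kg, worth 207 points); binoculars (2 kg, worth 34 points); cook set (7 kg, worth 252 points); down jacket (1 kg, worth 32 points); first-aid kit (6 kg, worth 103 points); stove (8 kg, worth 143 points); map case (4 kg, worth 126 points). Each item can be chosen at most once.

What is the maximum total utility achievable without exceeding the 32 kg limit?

Greedy by ratio would take bear canister + hammock + headlamp + water filter + binoculars + cook set + down jacket + map case: 29 kg used, total 967.
Dropping headlamp and binoculars frees 5 kg; slotting in rope (8 kg) lifts the total to 1080 at 32 kg.
Runner-up rope + bear canister + hammock + water filter + cook set + map case tops out at 1048.

1080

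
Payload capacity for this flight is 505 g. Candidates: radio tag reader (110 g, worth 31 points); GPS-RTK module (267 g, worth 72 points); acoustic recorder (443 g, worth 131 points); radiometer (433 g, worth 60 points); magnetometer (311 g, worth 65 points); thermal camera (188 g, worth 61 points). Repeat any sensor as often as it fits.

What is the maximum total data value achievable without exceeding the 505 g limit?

Ranking by ratio (data value/g): thermal camera 0.32, acoustic recorder 0.30, radio tag reader 0.28, GPS-RTK module 0.27.
Taking radio tag reader + 2×thermal camera: 486 g used, 153 in data value.

153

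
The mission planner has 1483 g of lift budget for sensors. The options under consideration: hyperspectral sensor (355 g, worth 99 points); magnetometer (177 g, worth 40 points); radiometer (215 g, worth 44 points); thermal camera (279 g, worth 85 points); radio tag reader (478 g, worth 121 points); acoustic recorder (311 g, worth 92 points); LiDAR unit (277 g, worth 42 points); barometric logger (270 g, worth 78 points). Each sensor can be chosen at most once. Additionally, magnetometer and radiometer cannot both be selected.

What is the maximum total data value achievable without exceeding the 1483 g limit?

The ratio heuristic lands on hyperspectral sensor + magnetometer + thermal camera + acoustic recorder + barometric logger (394) but leaves 91 g idle.
The 177 g tied up in magnetometer is better spent on radiometer — total rises to 398 (1430 g).

398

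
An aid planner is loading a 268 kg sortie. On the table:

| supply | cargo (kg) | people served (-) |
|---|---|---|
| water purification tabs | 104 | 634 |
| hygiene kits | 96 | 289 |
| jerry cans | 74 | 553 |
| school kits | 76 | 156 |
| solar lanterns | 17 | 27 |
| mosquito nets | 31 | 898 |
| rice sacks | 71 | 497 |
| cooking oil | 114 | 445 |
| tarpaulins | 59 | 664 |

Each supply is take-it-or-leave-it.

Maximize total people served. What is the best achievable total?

2749

The ratio heuristic lands on jerry cans + solar lanterns + mosquito nets + rice sacks + tarpaulins (2639) but leaves 16 kg idle.
The 88 kg tied up in solar lanterns and rice sacks is better spent on water purification tabs — total rises to 2749 (268 kg).
The closest alternative, water purification tabs + mosquito nets + rice sacks + tarpaulins, reaches only 2693.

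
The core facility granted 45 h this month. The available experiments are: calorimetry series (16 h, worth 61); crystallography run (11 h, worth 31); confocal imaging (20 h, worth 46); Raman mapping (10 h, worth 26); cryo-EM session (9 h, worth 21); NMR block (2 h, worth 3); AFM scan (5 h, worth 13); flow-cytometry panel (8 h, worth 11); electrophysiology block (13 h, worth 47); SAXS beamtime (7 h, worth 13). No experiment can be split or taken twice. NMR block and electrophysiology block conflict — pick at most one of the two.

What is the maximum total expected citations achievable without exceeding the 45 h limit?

152

Calorimetry series + crystallography run + AFM scan + electrophysiology block uses 45 of the 45 h and totals 152.
That's the maximum — no feasible swap from here does better than 152.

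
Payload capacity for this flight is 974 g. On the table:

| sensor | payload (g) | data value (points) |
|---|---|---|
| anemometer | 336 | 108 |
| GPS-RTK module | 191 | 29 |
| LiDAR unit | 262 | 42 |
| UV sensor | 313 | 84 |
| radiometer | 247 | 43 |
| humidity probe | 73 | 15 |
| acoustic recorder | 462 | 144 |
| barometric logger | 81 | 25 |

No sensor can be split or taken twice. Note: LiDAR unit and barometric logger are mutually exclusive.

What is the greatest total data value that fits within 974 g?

292

The ratio ordering already packs tightly: anemometer + humidity probe + acoustic recorder + barometric logger, 952 g, 292.
Every other selection either busts 974 g or breaks a pairing rule or fails to beat 292.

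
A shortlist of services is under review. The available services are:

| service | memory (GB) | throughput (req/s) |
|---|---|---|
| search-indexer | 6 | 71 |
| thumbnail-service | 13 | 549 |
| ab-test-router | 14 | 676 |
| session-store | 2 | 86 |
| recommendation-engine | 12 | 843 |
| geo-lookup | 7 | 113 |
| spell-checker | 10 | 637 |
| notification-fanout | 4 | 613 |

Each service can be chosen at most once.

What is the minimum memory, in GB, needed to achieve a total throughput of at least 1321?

16

Look for the lowest-memory combination reaching 1321.
Taking recommendation-engine + notification-fanout gives 1456 (≥ 1321) for 16 GB.
No combination under 16 GB hits 1321.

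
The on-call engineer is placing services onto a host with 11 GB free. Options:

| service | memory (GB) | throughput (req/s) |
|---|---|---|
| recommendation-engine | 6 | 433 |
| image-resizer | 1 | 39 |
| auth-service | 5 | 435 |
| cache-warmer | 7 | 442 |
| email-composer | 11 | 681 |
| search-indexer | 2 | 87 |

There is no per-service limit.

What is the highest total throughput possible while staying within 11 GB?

909

Ranking by ratio (throughput/GB): auth-service 87.00, recommendation-engine 72.17, cache-warmer 63.14.
Taking image-resizer + 2×auth-service: 11 GB used, 909 in throughput.
Every other selection either busts 11 GB or fails to beat 909.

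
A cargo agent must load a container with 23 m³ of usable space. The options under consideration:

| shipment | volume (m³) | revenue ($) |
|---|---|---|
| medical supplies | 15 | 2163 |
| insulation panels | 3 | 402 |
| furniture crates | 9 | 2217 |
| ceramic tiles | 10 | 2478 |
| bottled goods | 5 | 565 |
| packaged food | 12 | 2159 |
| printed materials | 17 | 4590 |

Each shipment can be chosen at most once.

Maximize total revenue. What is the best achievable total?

Filling by ratio: insulation panels + printed materials for 4992, with 3 m³ left unused.
Replace insulation panels with bottled goods: the trade gains 163 net, giving 5155 at 22 m³.

5155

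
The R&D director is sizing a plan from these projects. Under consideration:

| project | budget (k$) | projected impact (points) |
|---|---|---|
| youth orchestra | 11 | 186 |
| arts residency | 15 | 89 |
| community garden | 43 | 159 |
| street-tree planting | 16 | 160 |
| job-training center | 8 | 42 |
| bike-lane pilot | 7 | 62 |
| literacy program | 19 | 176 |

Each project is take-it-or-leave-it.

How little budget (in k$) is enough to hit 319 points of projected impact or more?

Need the lightest bundle worth ≥ 319.
youth orchestra + street-tree planting: 346 projected impact at 27 k$.
Below 27 k$ the best achievable stays under 319.

27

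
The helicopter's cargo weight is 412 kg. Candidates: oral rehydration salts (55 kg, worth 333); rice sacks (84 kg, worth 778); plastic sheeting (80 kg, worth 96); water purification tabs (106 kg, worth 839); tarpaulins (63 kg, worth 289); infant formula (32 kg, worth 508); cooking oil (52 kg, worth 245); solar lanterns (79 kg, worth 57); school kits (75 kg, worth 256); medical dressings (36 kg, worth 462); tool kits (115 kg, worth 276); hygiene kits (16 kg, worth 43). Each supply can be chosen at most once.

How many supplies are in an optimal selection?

Optimal total is 3252.
oral rehydration salts + rice sacks + water purification tabs + tarpaulins + infant formula + medical dressings + hygiene kits hits 3252 at 392 kg.
Any selection reaching 3252 contains exactly 7 supplies.

7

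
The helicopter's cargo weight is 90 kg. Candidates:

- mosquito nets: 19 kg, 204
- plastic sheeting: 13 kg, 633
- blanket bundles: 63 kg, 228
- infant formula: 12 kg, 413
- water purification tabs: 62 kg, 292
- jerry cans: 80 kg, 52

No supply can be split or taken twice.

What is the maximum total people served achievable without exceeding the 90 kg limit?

1338

Ranking by ratio (people served/kg): plastic sheeting 48.69, infant formula 34.42, mosquito nets 10.74.
A density-first pass picks mosquito nets + plastic sheeting + infant formula — 1250 at 44 kg.
Dropping mosquito nets frees 19 kg; slotting in water purification tabs (62 kg) lifts the total to 1338 at 87 kg.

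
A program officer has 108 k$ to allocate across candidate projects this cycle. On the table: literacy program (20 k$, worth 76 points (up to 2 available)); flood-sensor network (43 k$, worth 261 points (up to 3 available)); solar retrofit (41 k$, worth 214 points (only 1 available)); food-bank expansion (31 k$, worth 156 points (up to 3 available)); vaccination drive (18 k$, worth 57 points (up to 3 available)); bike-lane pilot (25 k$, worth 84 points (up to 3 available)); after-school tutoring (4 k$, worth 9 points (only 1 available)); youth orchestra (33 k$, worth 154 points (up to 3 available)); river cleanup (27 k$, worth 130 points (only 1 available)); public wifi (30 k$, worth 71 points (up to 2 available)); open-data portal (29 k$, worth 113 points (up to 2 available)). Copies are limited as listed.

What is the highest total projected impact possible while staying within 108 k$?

598

Literacy program + 2×flood-sensor network uses 106 of the 108 k$ and totals 598.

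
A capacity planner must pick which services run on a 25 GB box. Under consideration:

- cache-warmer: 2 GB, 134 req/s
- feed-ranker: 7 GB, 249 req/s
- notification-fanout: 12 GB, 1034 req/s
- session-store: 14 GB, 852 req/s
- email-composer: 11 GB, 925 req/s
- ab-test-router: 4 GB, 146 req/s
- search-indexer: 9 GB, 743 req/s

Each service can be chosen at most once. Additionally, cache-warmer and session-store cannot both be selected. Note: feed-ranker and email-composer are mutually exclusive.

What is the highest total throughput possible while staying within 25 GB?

2093

Density check — notification-fanout 86.17, email-composer 84.09, search-indexer 82.56 are the best per GB.
The ratio ordering already packs tightly: cache-warmer + notification-fanout + email-composer, 25 GB, 2093.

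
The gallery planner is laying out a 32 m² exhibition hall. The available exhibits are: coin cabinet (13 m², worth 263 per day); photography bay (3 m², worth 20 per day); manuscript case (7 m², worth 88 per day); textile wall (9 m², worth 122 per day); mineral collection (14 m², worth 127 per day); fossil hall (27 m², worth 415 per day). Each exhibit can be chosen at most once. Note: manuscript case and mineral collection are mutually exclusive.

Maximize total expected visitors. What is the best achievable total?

493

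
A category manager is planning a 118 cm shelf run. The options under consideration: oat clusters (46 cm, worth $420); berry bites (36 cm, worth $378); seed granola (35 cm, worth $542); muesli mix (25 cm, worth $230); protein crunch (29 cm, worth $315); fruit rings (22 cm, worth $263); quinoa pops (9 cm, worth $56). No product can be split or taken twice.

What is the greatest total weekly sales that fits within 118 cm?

Taking the top-ratio products first gives seed granola + muesli mix + protein crunch + fruit rings for 1350 (111 cm).
Dropping protein crunch frees 29 cm; slotting in berry bites (36 cm) lifts the total to 1413 at 118 cm.
Next best is seed granola + muesli mix + protein crunch + fruit rings at 1350 (111 cm) — short by 63.

1413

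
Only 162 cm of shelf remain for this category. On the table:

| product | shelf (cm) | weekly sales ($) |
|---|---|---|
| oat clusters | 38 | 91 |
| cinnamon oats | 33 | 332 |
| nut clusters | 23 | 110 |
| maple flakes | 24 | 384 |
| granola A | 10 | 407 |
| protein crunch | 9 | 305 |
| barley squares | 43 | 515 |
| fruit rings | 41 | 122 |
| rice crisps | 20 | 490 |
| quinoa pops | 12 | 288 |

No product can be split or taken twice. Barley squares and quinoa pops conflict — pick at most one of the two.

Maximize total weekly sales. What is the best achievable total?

Cinnamon oats + nut clusters + maple flakes + granola A + protein crunch + barley squares + rice crisps uses 162 of the 162 cm and totals 2543.
The closest alternative, cinnamon oats + maple flakes + granola A + protein crunch + barley squares + rice crisps, reaches only 2433.

2543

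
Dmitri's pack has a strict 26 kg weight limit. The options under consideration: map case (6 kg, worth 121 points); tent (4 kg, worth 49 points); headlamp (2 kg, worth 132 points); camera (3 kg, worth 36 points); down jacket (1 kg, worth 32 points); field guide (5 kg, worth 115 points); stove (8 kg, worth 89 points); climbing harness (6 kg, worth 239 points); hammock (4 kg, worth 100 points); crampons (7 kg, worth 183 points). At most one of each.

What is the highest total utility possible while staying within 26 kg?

807

A density-first pass picks headlamp + down jacket + field guide + climbing harness + hammock + crampons — 801 at 25 kg.
Dropping field guide frees 5 kg; slotting in map case (6 kg) lifts the total to 807 at 26 kg.
The closest alternative, headlamp + down jacket + field guide + climbing harness + hammock + crampons, reaches only 801.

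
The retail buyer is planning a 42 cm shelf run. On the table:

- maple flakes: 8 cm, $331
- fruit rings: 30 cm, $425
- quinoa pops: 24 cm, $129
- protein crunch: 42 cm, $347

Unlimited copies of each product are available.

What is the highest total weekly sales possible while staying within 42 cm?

By weekly sales per cm: maple flakes 41.38, fruit rings 14.17, protein crunch 8.26 lead.
Taking 5×maple flakes: 40 cm used, 1655 in weekly sales.

1655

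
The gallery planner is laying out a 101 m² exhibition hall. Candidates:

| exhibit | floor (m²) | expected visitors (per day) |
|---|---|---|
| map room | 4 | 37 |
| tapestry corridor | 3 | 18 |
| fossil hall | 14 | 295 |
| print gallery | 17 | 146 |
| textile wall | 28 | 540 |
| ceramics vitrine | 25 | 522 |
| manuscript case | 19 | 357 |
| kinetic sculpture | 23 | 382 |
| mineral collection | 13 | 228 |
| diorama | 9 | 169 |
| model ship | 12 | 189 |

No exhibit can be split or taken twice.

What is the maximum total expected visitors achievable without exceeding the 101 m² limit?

1943

Filling by ratio: map room + fossil hall + textile wall + ceramics vitrine + manuscript case + diorama for 1920, with 2 m² left unused.
Replace map room and manuscript case with mineral collection + model ship: the trade gains 23 net, giving 1943 at 101 m².
Runner-up fossil hall + textile wall + ceramics vitrine + manuscript case + mineral collection tops out at 1942.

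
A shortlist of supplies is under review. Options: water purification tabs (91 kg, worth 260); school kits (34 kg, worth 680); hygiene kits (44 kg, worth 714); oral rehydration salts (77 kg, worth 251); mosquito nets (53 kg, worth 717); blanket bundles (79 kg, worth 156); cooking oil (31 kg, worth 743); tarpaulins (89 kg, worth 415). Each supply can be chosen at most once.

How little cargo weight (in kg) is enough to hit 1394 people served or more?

Minimise kg subject to total people served ≥ 1394.
school kits + cooking oil reaches 1423 using 65 kg.
No combination under 65 kg hits 1394.

65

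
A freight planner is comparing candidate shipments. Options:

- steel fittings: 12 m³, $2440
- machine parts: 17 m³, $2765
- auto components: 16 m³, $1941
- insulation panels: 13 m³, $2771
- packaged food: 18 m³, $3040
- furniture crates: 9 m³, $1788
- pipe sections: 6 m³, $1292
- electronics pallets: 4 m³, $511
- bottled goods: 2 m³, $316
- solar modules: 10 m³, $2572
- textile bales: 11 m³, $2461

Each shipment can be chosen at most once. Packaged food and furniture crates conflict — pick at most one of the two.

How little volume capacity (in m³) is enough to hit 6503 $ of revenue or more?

Minimise m³ subject to total revenue ≥ 6503.
insulation panels + pipe sections + solar modules: 6635 revenue at 29 m³.
Any bundle with less than 29 m³ falls short of 6503.

29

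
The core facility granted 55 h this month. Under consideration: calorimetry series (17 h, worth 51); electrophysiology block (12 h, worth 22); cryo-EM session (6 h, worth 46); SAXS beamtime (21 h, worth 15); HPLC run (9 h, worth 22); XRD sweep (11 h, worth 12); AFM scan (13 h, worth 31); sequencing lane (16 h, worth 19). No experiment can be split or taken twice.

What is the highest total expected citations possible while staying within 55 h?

Greedy by ratio would take calorimetry series + cryo-EM session + HPLC run + AFM scan: 45 h used, total 150.
Replace AFM scan with electrophysiology block + XRD sweep: the trade gains 3 net, giving 153 at 55 h.

153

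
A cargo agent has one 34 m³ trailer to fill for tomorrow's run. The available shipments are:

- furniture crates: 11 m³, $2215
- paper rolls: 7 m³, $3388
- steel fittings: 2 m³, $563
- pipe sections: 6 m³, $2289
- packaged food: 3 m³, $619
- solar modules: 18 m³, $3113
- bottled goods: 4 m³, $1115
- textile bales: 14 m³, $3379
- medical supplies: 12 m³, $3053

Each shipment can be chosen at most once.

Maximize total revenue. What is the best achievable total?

11027

The ratio ordering already packs tightly: paper rolls + steel fittings + pipe sections + packaged food + bottled goods + medical supplies, 34 m³, 11027.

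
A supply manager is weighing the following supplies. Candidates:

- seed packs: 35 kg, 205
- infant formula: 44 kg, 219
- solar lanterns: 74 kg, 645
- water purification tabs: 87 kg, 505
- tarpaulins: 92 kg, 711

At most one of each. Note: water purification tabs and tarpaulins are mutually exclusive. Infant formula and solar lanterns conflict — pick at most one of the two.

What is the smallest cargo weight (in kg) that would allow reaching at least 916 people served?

Look for the lowest-cargo combination reaching 916.
seed packs + tarpaulins: 916 people served at 127 kg.
Any bundle with less than 127 kg falls short of 916.

127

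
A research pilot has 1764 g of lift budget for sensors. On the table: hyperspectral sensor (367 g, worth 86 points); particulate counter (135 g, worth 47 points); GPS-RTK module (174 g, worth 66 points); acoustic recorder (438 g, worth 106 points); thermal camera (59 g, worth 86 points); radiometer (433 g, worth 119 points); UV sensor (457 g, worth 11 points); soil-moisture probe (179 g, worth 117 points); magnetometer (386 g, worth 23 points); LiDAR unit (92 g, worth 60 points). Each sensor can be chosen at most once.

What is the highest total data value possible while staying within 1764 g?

640

Taking the top-ratio sensors first gives particulate counter + GPS-RTK module + acoustic recorder + thermal camera + radiometer + soil-moisture probe + LiDAR unit for 601 (1510 g).
Dropping particulate counter frees 135 g; slotting in hyperspectral sensor (367 g) lifts the total to 640 at 1742 g.
Runner-up hyperspectral sensor + particulate counter + acoustic recorder + thermal camera + radiometer + soil-moisture probe + LiDAR unit tops out at 621.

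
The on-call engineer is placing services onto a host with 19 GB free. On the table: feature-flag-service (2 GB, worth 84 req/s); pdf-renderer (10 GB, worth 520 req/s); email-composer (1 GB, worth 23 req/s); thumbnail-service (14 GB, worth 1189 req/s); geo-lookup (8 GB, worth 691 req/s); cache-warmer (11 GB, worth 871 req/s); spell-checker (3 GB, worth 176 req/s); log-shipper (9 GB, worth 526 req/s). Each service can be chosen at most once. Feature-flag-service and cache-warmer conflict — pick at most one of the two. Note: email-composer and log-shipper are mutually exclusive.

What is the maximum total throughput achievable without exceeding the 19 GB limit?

Taking geo-lookup + cache-warmer: 19 GB used, 1562 in throughput.

1562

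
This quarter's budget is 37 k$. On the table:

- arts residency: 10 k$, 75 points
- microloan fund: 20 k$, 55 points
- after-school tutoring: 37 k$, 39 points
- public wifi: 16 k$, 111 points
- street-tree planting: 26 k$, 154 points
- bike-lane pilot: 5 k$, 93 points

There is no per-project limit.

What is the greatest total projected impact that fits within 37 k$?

Best packing: 7×bike-lane pilot — 35 k$, 651 total.
No other feasible combination exceeds 651.

651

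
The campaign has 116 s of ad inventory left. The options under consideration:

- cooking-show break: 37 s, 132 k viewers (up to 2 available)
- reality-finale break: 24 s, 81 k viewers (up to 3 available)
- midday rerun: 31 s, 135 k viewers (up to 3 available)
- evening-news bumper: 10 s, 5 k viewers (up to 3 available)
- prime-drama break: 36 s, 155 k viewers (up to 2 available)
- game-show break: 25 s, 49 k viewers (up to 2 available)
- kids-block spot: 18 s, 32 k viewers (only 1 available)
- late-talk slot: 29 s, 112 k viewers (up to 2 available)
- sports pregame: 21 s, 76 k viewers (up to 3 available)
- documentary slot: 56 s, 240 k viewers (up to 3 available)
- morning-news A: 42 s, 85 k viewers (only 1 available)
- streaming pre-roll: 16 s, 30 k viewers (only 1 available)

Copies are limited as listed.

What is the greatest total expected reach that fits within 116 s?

487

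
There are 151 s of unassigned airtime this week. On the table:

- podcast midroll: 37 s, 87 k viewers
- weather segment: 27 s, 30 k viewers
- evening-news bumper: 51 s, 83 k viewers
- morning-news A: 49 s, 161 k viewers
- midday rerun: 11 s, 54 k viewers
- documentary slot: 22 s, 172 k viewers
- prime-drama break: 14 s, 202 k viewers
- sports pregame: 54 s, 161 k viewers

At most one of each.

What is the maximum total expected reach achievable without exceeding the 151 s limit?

750

Taking morning-news A + midday rerun + documentary slot + prime-drama break + sports pregame: 150 s used, 750 in expected reach.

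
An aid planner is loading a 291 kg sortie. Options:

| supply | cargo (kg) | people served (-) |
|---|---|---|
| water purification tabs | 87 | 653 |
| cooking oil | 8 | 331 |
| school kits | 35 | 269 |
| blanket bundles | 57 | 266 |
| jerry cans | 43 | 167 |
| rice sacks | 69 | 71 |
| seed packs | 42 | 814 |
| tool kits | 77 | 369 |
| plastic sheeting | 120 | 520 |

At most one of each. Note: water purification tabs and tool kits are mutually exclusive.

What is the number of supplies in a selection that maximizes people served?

6

Optimal total is 2500.
water purification tabs + cooking oil + school kits + blanket bundles + jerry cans + seed packs hits 2500 at 272 kg.
Any selection reaching 2500 contains exactly 6 supplies.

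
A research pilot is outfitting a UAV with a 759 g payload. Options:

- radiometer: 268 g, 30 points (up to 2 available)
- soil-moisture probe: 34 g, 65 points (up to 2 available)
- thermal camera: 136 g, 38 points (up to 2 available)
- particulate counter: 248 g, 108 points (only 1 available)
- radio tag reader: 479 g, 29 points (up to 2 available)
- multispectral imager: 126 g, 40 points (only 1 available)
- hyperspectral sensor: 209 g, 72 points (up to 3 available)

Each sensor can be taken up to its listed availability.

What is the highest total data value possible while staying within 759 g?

382

2×soil-moisture probe + particulate counter + 2×hyperspectral sensor uses 734 of the 759 g and totals 382.
No other feasible combination exceeds 382.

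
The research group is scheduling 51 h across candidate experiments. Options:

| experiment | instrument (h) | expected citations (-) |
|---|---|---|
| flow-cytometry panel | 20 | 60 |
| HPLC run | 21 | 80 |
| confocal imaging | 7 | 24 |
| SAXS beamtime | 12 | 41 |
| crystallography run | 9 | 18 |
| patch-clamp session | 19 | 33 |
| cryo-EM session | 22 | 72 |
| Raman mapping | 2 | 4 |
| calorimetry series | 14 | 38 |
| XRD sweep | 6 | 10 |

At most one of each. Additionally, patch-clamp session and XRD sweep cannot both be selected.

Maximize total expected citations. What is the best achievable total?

A density-first pass picks HPLC run + confocal imaging + SAXS beamtime + crystallography run + Raman mapping — 167 at 51 h.
Dropping SAXS beamtime and crystallography run and Raman mapping frees 23 h; slotting in cryo-EM session (22 h) lifts the total to 176 at 50 h.
An exhaustive check of the 1024 subsets confirms 176.

176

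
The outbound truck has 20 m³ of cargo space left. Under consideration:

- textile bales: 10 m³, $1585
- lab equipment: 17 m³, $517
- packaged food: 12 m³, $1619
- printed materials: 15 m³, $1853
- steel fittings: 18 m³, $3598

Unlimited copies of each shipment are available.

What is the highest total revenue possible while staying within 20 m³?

3598

Taking steel fittings: 18 m³ used, 3598 in revenue.
No other feasible combination exceeds 3598.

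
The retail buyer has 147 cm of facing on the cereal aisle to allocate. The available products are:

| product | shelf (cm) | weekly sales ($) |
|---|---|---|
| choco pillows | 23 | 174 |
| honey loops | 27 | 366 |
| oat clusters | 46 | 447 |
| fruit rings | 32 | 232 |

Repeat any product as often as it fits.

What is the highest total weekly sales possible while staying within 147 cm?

1830

Best packing: 5×honey loops — 135 cm, 1830 total.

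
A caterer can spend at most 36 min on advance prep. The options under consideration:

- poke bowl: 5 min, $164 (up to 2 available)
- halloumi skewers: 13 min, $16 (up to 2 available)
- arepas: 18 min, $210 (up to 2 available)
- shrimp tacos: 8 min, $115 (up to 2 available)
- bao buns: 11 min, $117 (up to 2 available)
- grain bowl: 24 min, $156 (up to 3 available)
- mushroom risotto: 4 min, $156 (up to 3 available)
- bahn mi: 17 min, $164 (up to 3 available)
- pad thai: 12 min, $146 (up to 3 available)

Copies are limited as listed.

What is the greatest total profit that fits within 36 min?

Density check — mushroom risotto 39.00, poke bowl 32.80, shrimp tacos 14.38, pad thai 12.17 are the best per min.
The ratio heuristic lands on 2×poke bowl + shrimp tacos + 3×mushroom risotto (911) but leaves 6 min idle.
Replace shrimp tacos with pad thai: the trade gains 31 net, giving 942 at 34 min.
The spare 2 min is too small for any remaining dish, and no exchange beats 942.

942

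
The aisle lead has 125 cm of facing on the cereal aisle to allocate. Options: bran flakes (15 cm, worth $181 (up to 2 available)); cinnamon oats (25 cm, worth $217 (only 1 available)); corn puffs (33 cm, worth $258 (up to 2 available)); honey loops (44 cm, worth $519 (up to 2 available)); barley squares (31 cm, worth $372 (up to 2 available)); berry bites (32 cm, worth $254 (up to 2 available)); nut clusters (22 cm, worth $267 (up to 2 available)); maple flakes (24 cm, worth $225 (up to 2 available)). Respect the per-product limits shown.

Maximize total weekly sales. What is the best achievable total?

Filling by ratio: 2×bran flakes + barley squares + 2×nut clusters for 1268, with 20 cm left unused.
The 68 cm tied up in bran flakes and barley squares and nut clusters is better spent on 2×honey loops — total rises to 1486 (125 cm).
Every other selection either busts 125 cm or exceeds an availability limit or fails to beat 1486.

1486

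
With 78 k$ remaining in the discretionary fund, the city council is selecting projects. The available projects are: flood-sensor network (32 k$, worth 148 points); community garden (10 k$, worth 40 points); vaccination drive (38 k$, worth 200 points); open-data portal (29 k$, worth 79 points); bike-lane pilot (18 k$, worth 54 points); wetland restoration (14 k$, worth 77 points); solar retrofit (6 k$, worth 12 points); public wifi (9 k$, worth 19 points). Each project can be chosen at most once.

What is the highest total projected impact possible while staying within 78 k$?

360

A density-first pass picks community garden + vaccination drive + wetland restoration + solar retrofit + public wifi — 348 at 77 k$.
Dropping community garden and wetland restoration and public wifi frees 33 k$; slotting in flood-sensor network (32 k$) lifts the total to 360 at 76 k$.
The spare 2 k$ is too small for any remaining project, and no exchange beats 360.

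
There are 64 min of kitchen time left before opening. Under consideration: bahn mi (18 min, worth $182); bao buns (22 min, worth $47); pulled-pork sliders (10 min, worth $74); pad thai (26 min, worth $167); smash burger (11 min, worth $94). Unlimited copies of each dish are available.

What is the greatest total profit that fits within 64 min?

620

Taking 3×bahn mi + pulled-pork sliders: 64 min used, 620 in profit.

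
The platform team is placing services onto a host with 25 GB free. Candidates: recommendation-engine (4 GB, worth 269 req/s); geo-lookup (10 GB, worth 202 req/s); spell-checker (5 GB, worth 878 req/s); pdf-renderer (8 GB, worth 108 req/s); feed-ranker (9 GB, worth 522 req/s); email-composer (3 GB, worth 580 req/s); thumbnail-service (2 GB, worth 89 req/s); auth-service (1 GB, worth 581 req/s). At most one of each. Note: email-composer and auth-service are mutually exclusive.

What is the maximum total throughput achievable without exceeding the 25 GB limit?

2339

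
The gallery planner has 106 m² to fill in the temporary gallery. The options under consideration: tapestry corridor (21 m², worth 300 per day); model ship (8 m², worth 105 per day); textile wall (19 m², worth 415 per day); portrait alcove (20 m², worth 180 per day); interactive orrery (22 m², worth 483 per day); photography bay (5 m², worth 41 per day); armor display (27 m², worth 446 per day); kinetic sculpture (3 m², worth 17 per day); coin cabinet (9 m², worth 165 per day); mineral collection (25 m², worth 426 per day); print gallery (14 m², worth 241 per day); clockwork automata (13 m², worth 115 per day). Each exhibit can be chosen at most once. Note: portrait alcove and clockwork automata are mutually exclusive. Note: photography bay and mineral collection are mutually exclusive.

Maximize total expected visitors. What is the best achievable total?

1952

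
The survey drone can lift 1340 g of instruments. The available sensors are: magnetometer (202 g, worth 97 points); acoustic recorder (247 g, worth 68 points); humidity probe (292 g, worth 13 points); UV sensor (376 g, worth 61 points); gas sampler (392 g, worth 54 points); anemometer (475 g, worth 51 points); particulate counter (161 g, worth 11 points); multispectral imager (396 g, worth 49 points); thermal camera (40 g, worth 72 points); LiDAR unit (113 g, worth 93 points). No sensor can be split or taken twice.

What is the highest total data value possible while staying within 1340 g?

404

A density-first pass picks magnetometer + acoustic recorder + UV sensor + particulate counter + thermal camera + LiDAR unit — 402 at 1139 g.
The 161 g tied up in particulate counter is better spent on humidity probe — total rises to 404 (1270 g).
Nothing else within 1340 g beats 404.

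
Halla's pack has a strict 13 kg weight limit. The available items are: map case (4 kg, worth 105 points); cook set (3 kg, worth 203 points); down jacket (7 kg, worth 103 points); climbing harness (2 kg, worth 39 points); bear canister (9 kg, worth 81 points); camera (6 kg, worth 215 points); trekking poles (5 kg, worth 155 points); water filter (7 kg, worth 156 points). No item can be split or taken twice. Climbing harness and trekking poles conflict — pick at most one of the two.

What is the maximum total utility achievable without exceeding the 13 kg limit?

The ratio ordering already packs tightly: map case + cook set + camera, 13 kg, 523.
The closest alternative, map case + cook set + trekking poles, reaches only 463.

523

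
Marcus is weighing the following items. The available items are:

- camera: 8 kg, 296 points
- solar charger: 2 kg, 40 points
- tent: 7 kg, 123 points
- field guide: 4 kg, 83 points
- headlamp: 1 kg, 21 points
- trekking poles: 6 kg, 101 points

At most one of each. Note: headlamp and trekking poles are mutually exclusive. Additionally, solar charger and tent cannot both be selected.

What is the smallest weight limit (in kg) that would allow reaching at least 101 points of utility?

Look for the lowest-weight combination reaching 101.
field guide + headlamp reaches 104 using 5 kg.
No combination under 5 kg hits 101.

5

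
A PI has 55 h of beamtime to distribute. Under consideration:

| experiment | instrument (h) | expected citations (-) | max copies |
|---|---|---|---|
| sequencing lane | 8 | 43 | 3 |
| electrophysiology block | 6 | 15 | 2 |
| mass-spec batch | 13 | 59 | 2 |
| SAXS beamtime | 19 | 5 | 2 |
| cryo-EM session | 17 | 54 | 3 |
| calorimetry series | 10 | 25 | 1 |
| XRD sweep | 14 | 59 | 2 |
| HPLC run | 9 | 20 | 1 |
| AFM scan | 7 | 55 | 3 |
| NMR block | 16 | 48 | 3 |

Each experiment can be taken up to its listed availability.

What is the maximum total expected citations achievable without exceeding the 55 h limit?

Taking the top-ratio experiments first gives 3×sequencing lane + electrophysiology block + 3×AFM scan for 309 (51 h).
The 22 h tied up in 2×sequencing lane and electrophysiology block is better spent on 2×mass-spec batch — total rises to 326 (55 h).
Every other selection either busts 55 h or exceeds an availability limit or fails to beat 326.

326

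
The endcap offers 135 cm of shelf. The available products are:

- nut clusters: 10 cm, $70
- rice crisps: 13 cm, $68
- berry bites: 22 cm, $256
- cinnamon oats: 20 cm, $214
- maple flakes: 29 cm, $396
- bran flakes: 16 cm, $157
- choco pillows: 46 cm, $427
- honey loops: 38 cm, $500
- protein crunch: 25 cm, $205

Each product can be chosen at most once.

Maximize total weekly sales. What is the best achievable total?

1593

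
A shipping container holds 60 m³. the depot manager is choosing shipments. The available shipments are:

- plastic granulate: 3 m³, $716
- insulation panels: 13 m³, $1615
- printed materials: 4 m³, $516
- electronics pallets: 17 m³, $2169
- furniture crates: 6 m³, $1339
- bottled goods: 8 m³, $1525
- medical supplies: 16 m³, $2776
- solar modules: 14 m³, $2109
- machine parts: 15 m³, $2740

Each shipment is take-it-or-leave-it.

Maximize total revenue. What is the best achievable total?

Filling by ratio: plastic granulate + printed materials + furniture crates + bottled goods + medical supplies + machine parts for 9612, with 8 m³ left unused.
Replace plastic granulate and printed materials with solar modules: the trade gains 877 net, giving 10489 at 59 m³.
No other feasible combination exceeds 10489.

10489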